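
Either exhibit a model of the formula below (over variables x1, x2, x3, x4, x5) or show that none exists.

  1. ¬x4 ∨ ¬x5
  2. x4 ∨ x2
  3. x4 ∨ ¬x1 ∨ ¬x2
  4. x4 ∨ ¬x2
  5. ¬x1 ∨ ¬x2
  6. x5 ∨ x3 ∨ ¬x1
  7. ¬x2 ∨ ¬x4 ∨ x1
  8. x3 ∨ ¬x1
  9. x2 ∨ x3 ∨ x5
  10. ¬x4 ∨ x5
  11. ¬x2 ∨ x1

Case x4 = False:
From the singleton clause (x2), x2 = True.
Now (¬x2) is unsatisfied and unit — conflict.
So x4 must be the other value — set x4 = True.
From the singleton clause (¬x5), x5 = False.
Now (x5) is unsatisfied and unit — conflict.
Neither x4 = True nor x4 = False works.

UNSATISFIABLE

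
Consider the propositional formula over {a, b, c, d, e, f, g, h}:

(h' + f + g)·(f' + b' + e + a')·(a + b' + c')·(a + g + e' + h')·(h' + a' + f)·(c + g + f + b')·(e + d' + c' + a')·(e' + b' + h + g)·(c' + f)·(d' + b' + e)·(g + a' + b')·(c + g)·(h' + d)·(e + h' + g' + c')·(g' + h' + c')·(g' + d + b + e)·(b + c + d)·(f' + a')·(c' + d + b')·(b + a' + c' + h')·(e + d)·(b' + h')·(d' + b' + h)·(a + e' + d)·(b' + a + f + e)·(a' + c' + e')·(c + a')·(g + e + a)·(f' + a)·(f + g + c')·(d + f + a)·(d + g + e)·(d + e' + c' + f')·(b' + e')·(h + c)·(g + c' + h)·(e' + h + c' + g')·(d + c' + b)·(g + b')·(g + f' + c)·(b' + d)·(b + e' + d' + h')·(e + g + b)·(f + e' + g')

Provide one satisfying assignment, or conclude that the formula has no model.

a: 0, b: 0, c: 0, d: 1, e: 0, f: 0, g: 1, h: 1

Case c = 0:
The clause (g) is unit, so g = 1.
The clause (a') is unit, so a = 0.
The clause (f') is unit, so f = 0.
The clause (d) is unit, so d = 1.
The clause (h) is unit, so h = 1.
The clause (b') is unit, so b = 0.
The clause (e') is unit, so e = 0.
Every clause now holds.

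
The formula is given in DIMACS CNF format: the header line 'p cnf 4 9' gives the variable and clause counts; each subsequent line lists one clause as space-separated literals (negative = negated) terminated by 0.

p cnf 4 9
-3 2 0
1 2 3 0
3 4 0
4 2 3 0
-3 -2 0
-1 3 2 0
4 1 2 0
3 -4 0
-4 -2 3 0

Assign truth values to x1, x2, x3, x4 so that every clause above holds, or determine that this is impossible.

UNSATISFIABLE

Suppose x3 = False.
(x4) alone gives x4 = True.
Now (¬x4) is unsatisfied and unit — conflict.
So x3 must be the other value — set x3 = True.
(x2) alone gives x2 = True.
Now (¬x2) is unsatisfied and unit — conflict.
Both values of x3 lead to a conflict.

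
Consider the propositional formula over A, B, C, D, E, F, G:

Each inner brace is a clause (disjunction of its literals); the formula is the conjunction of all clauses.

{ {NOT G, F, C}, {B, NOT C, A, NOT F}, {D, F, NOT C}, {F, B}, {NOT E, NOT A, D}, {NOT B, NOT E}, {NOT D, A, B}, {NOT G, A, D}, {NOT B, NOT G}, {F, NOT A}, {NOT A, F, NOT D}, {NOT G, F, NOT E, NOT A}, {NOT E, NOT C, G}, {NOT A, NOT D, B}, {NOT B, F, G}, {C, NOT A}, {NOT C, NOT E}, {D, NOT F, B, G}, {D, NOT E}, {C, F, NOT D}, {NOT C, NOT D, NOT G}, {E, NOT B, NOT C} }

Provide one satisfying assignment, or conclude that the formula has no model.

A=true; B=false; C=true; D=false; E=false; F=true; G=true

Suppose F = true.
Suppose B = false.
Suppose C = true.
The clause (A) is unit, so A = true.
The clause (NOT D) is unit, so D = false.
The clause (NOT E) is unit, so E = false.
The clause (G) is unit, so G = true.
All clauses are satisfied.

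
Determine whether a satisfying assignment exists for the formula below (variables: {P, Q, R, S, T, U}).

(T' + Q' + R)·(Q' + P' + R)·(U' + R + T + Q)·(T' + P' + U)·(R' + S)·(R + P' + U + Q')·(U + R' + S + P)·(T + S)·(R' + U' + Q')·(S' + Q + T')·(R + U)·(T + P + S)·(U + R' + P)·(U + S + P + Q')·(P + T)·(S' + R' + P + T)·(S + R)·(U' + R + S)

Branch on R: set R = 1.
The clause (S) is unit, so S = 1.
Branch on U: set U = 1.
The clause (Q') is unit, so Q = 0.
The clause (T') is unit, so T = 0.
The clause (P) is unit, so P = 1.
This assignment satisfies each clause.
A satisfying assignment: P: 1,  Q: 0,  R: 1,  S: 1,  T: 0,  U: 1.

Satisfiable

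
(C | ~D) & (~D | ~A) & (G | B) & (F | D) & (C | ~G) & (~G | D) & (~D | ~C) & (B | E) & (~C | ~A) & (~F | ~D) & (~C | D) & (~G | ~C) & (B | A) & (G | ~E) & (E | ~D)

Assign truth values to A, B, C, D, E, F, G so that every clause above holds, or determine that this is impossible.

Try C = 0.
(~D) alone gives D = 0.
(F) alone gives F = 1.
(~G) alone gives G = 0.
(B) alone gives B = 1.
(~E) alone gives E = 0.
Every clause is now satisfied; A is unconstrained.

A: 0,  B: 1,  C: 0,  D: 0,  E: 0,  F: 1,  G: 0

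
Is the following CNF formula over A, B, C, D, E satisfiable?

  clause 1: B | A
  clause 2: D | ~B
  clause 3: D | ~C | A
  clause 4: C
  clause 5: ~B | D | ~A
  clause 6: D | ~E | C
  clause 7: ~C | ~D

From the singleton clause (C), C = 1.
From the singleton clause (~D), D = 0.
From the singleton clause (~B), B = 0.
From the singleton clause (A), A = 1.
Every clause is now satisfied; E is unconstrained.
A satisfying assignment: A=1,  B=0,  C=1,  D=0,  E=0.

Yes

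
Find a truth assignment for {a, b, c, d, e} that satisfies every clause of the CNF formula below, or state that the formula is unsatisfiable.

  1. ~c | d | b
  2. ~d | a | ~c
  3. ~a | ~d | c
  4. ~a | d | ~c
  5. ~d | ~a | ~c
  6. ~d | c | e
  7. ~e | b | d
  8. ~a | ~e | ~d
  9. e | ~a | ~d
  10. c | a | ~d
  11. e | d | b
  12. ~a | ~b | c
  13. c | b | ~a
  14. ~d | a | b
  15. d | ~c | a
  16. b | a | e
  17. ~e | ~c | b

Suppose c = 0.
Suppose a = 0.
The clause (~d) is unit, so d = 0.
Suppose e = 0.
The clause (b) is unit, so b = 1.
This assignment satisfies each clause.

a: 0,  b: 1,  c: 0,  d: 0,  e: 0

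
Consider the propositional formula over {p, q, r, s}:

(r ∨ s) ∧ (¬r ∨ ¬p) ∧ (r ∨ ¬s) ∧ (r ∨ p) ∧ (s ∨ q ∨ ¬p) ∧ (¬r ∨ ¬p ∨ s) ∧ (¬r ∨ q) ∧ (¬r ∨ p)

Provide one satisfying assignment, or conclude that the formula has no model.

UNSATISFIABLE

Branch on r: set r = True.
(¬p) alone gives p = False.
Now (p) is unsatisfied and unit — conflict.
Backtrack on r: now try r = False.
(s) alone gives s = True.
Now (¬s) is unsatisfied and unit — conflict.
Both values of r lead to a conflict.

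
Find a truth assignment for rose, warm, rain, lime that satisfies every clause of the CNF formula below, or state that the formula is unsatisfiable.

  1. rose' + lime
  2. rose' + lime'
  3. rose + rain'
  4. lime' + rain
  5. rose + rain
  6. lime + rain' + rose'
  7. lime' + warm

Case rose = 0:
The clause (rain') is unit, so rain = 0.
But (rain) is also a unit clause — contradiction.
Undo rose and try rose = 1.
The clause (lime) is unit, so lime = 1.
But (lime') is also a unit clause — contradiction.
Both values of rose lead to a conflict.

UNSATISFIABLE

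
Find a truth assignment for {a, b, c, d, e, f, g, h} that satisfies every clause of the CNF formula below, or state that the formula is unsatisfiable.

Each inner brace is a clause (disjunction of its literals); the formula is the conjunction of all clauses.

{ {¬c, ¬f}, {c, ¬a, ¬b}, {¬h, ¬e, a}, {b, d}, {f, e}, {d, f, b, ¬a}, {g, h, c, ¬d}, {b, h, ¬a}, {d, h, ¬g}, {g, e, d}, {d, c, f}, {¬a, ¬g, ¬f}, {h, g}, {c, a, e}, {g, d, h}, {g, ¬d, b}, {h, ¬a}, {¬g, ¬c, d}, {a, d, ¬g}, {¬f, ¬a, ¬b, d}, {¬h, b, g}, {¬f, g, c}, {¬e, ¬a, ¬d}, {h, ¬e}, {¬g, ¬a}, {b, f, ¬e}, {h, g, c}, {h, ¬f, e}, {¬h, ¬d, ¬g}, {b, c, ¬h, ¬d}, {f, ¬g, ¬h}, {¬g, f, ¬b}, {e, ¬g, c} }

Branch on c: set c = True.
Unit clause (¬f) forces f = False.
Unit clause (e) forces e = True.
Unit clause (h) forces h = True.
Unit clause (a) forces a = True.
Unit clause (¬d) forces d = False.
Unit clause (b) forces b = True.
Unit clause (¬g) forces g = False.
This assignment satisfies each clause.

a: True; b: True; c: True; d: False; e: True; f: False; g: False; h: True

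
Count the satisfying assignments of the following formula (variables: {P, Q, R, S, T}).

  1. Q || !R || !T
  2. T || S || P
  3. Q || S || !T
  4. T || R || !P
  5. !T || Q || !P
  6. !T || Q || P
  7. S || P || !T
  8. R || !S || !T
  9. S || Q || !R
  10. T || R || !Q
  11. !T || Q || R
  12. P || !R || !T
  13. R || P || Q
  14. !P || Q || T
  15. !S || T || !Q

5

There are 2^5 = 32 truth assignments over (P, Q, R, S, T).
Split on S. With S = true, the clauses containing S are satisfied and !S drops from the rest; 2 of the 2^4 = 16 assignments to the other variables satisfy what remains.
With S = false, by the same count on the reduced clause set, 3 assignments work.
(One model: P=F, Q=F, R=T, S=T, T=F.)
Total: 2 + 3 = 5.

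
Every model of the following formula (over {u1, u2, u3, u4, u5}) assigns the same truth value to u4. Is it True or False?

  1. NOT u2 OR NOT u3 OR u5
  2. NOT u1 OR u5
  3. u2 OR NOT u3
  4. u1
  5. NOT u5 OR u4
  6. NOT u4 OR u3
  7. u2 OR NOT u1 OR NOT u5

True

Suppose u4 = false.
The clause (u1) is unit, so u1 = true.
The clause (u5) is unit, so u5 = true.
That conflicts with the unit clause (NOT u5).
So every satisfying assignment has u4 = True.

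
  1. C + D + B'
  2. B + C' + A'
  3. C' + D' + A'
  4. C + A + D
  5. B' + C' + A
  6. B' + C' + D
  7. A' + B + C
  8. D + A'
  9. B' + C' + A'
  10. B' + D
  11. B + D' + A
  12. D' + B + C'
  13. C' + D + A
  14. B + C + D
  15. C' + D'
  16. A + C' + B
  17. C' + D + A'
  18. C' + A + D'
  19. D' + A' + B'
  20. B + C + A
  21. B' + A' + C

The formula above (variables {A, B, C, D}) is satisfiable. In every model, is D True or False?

Suppose D = 0.
(A') alone gives A = 0.
(C) alone gives C = 1.
Now (C') is unsatisfied and unit — conflict.
So every satisfying assignment has D = True.

True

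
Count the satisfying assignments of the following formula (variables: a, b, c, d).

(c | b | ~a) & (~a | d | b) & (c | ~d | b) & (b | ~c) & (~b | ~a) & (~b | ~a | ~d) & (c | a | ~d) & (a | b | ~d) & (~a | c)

4

There are 2^4 = 16 truth assignments over (a, b, c, d).
Check each against the 9 clauses (columns in the order a, b, c, d):
  F F F F  ✓ satisfies all
  F F F T  ✗ fails (c | ~d | b)
  F F T F  ✗ fails (b | ~c)
  F F T T  ✗ fails (b | ~c)
  F T F F  ✓ satisfies all
  F T F T  ✗ fails (c | a | ~d)
  F T T F  ✓ satisfies all
  F T T T  ✓ satisfies all
  T F F F  ✗ fails (c | b | ~a)
  T F F T  ✗ fails (c | b | ~a)
  T F T F  ✗ fails (~a | d | b)
  T F T T  ✗ fails (b | ~c)
  T T F F  ✗ fails (~b | ~a)
  T T F T  ✗ fails (~b | ~a)
  T T T F  ✗ fails (~b | ~a)
  T T T T  ✗ fails (~b | ~a)
4 of the 16 rows are models.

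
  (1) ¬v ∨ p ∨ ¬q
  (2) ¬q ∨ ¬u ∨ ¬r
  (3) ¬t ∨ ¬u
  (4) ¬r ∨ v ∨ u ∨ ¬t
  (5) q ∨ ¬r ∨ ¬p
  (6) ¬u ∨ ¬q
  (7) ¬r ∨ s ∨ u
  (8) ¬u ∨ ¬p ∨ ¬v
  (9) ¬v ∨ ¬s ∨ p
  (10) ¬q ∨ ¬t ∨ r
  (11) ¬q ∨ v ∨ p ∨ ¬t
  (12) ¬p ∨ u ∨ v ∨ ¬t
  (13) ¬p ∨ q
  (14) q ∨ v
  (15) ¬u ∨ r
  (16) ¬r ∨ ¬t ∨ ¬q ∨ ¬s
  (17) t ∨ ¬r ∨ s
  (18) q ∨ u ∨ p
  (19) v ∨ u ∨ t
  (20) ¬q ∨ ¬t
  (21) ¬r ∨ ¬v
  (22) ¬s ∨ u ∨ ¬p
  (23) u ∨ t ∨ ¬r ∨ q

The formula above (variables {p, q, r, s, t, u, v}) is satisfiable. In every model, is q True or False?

True

Suppose q = False.
(¬p) alone gives p = False.
(v) alone gives v = True.
(¬s) alone gives s = False.
(u) alone gives u = True.
(¬t) alone gives t = False.
(r) alone gives r = True.
Now (¬r) is unsatisfied and unit — conflict.
So every satisfying assignment has q = True.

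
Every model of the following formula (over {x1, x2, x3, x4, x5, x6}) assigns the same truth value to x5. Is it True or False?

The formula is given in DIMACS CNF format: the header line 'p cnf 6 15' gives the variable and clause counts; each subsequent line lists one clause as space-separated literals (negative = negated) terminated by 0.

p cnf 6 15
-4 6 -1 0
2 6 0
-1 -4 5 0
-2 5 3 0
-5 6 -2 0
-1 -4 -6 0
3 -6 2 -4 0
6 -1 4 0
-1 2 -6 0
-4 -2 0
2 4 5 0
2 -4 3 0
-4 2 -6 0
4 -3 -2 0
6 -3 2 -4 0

Suppose x5 = False.
Case x2 = True:
The clause (x3) is unit, so x3 = True.
The clause (¬x4) is unit, so x4 = False.
That conflicts with the unit clause (x4).
That branch fails; take x2 = False instead.
The clause (x6) is unit, so x6 = True.
The clause (¬x1) is unit, so x1 = False.
The clause (x4) is unit, so x4 = True.
That conflicts with the unit clause (¬x4).
Neither x2 = True nor x2 = False works.
So every satisfying assignment has x5 = True.

True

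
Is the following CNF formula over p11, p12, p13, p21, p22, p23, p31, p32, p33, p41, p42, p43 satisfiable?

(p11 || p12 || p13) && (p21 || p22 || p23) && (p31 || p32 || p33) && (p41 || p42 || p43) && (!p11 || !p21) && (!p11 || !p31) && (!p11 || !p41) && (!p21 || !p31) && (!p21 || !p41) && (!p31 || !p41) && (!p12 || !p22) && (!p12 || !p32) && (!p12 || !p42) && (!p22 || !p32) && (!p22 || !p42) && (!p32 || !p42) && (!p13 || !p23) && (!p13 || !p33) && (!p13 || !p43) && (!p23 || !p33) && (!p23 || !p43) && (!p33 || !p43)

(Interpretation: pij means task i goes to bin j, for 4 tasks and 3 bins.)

No, unsatisfiable

Branch on p11: set p11 = false.
Branch on p12: set p12 = true.
The clause (!p22) is unit, so p22 = false.
The clause (!p32) is unit, so p32 = false.
The clause (!p42) is unit, so p42 = false.
Branch on p21: set p21 = true.
The clause (!p31) is unit, so p31 = false.
The clause (p33) is unit, so p33 = true.
The clause (!p41) is unit, so p41 = false.
The clause (p43) is unit, so p43 = true.
Now (!p43) is unsatisfied and unit — conflict.
So p21 must be the other value — set p21 = false.
The clause (p23) is unit, so p23 = true.
The clause (!p13) is unit, so p13 = false.
The clause (!p33) is unit, so p33 = false.
The clause (p31) is unit, so p31 = true.
The clause (!p41) is unit, so p41 = false.
The clause (p43) is unit, so p43 = true.
Now (!p43) is unsatisfied and unit — conflict.
Neither p21 = true nor p21 = false works.
So p12 must be the other value — set p12 = false.
The clause (p13) is unit, so p13 = true.
The clause (!p23) is unit, so p23 = false.
The clause (!p33) is unit, so p33 = false.
The clause (!p43) is unit, so p43 = false.
Branch on p21: set p21 = true.
The clause (!p31) is unit, so p31 = false.
The clause (p32) is unit, so p32 = true.
The clause (!p41) is unit, so p41 = false.
The clause (p42) is unit, so p42 = true.
Now (!p42) is unsatisfied and unit — conflict.
So p21 must be the other value — set p21 = false.
The clause (p22) is unit, so p22 = true.
The clause (!p32) is unit, so p32 = false.
The clause (p31) is unit, so p31 = true.
The clause (!p41) is unit, so p41 = false.
The clause (p42) is unit, so p42 = true.
Now (!p42) is unsatisfied and unit — conflict.
Neither p21 = true nor p21 = false works.
Neither p12 = true nor p12 = false works.
So p11 must be the other value — set p11 = true.
The clause (!p21) is unit, so p21 = false.
The clause (!p31) is unit, so p31 = false.
The clause (!p41) is unit, so p41 = false.
Branch on p22: set p22 = true.
The clause (!p12) is unit, so p12 = false.
The clause (!p32) is unit, so p32 = false.
The clause (p33) is unit, so p33 = true.
The clause (!p42) is unit, so p42 = false.
The clause (p43) is unit, so p43 = true.
Now (!p43) is unsatisfied and unit — conflict.
So p22 must be the other value — set p22 = false.
The clause (p23) is unit, so p23 = true.
The clause (!p13) is unit, so p13 = false.
The clause (!p33) is unit, so p33 = false.
The clause (p32) is unit, so p32 = true.
The clause (!p12) is unit, so p12 = false.
The clause (!p42) is unit, so p42 = false.
The clause (p43) is unit, so p43 = true.
Now (!p43) is unsatisfied and unit — conflict.
Neither p22 = true nor p22 = false works.
Neither p11 = true nor p11 = false works.
No assignment satisfies every clause.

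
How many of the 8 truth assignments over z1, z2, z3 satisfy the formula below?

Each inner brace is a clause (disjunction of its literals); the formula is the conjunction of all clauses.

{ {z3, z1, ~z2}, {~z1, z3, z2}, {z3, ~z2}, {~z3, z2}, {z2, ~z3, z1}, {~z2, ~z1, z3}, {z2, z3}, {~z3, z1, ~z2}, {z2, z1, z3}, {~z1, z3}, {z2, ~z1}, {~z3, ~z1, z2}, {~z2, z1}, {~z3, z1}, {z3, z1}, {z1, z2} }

1

There are 2^3 = 8 truth assignments over (z1, z2, z3).
Split on z3. With z3 = 1, the clauses containing z3 are satisfied and ~z3 drops from the rest; 1 of the 2^2 = 4 assignments to the other variables satisfy what remains.
With z3 = 0, by the same count on the reduced clause set, 0 assignments work.
(One model: z1=T, z2=T, z3=T.)
Total: 1 + 0 = 1.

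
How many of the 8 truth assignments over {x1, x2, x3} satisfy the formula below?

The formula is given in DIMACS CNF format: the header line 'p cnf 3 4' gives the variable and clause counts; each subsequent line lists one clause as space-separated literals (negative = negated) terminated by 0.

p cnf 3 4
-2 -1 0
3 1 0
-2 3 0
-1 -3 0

There are 2^3 = 8 truth assignments over (x1, x2, x3).
Check each against the 4 clauses (columns in the order x1, x2, x3):
  F F F  ✗ fails (x3 ∨ x1)
  F F T  ✓ satisfies all
  F T F  ✗ fails (x3 ∨ x1)
  F T T  ✓ satisfies all
  T F F  ✓ satisfies all
  T F T  ✗ fails (¬x1 ∨ ¬x3)
  T T F  ✗ fails (¬x2 ∨ ¬x1)
  T T T  ✗ fails (¬x2 ∨ ¬x1)
3 of the 8 rows are models.

3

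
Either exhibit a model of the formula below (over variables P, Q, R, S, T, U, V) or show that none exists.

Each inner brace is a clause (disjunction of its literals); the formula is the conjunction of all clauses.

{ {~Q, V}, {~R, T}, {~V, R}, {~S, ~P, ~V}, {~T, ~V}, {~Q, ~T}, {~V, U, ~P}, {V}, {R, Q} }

UNSATISFIABLE

Unit clause (V) forces V = 1.
Unit clause (R) forces R = 1.
Unit clause (T) forces T = 1.
Now (~T) is unsatisfied and unit — conflict.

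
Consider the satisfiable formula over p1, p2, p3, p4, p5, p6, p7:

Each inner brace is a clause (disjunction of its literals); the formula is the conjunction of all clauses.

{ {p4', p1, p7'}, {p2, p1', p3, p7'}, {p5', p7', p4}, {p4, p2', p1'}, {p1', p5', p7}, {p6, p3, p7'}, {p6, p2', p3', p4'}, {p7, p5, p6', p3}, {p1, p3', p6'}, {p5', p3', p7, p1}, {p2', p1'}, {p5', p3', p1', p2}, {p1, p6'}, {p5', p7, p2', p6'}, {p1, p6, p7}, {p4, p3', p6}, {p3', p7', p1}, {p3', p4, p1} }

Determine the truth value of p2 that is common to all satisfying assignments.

False

Suppose p2 = 1.
The clause (p1') is unit, so p1 = 0.
The clause (p6') is unit, so p6 = 0.
The clause (p7) is unit, so p7 = 1.
The clause (p4') is unit, so p4 = 0.
The clause (p5') is unit, so p5 = 0.
The clause (p3) is unit, so p3 = 1.
Now (p3') is unsatisfied and unit — conflict.
So every satisfying assignment has p2 = False.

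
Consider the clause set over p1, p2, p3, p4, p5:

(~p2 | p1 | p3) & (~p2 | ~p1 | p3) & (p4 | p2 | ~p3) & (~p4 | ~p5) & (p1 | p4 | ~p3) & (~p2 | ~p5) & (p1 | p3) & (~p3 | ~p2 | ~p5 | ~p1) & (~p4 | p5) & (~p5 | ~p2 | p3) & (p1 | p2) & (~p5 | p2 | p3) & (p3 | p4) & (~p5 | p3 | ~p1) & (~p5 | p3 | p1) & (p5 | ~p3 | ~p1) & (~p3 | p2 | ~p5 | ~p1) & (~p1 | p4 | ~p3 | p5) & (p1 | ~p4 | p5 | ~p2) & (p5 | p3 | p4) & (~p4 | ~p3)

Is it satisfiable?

Case p4 = 0:
The clause (p3) is unit, so p3 = 1.
The clause (p2) is unit, so p2 = 1.
The clause (p1) is unit, so p1 = 1.
The clause (~p5) is unit, so p5 = 0.
Now (p5) is unsatisfied and unit — conflict.
Backtrack on p4: now try p4 = 1.
The clause (~p5) is unit, so p5 = 0.
Now (p5) is unsatisfied and unit — conflict.
Neither p4 = 1 nor p4 = 0 works.
No assignment satisfies every clause.

Unsatisfiable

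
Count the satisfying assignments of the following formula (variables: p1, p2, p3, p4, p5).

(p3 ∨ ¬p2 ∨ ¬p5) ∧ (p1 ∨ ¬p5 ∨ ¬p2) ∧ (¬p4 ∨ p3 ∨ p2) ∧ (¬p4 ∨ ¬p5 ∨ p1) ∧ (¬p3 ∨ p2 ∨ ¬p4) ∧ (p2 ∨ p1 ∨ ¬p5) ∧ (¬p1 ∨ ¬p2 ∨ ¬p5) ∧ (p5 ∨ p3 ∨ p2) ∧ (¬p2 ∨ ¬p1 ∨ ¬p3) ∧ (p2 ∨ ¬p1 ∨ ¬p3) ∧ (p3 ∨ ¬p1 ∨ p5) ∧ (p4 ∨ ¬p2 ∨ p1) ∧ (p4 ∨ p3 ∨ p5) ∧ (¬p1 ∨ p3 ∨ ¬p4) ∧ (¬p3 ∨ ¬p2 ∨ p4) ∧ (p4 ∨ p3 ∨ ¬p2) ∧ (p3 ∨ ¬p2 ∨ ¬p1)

There are 2^5 = 32 truth assignments over (p1, p2, p3, p4, p5).
Split on p2. With p2 = True, the clauses containing p2 are satisfied and ¬p2 drops from the rest; 2 of the 2^4 = 16 assignments to the other variables satisfy what remains.
With p2 = False, by the same count on the reduced clause set, 2 assignments work.
(One model: p1=F, p2=F, p3=T, p4=F, p5=F.)
Total: 2 + 2 = 4.

4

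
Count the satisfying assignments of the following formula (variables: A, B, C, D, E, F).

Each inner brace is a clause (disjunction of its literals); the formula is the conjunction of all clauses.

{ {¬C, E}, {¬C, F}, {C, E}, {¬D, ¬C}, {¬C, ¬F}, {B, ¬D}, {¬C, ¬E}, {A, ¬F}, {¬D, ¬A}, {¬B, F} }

4

There are 2^6 = 64 truth assignments over (A, B, C, D, E, F).
Split on D. With D = True, the clauses containing D are satisfied and ¬D drops from the rest; 0 of the 2^5 = 32 assignments to the other variables satisfy what remains.
With D = False, by the same count on the reduced clause set, 4 assignments work.
(One model: A=F, B=F, C=F, D=F, E=T, F=F.)
Total: 0 + 4 = 4.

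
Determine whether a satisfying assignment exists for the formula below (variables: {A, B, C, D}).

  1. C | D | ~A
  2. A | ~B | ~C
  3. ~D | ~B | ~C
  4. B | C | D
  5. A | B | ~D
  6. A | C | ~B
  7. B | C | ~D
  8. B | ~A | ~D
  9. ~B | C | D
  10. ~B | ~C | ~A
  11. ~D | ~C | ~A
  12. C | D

Satisfiable

Suppose C = 1.
Suppose A = 0.
From the singleton clause (~B), B = 0.
From the singleton clause (~D), D = 0.
This assignment satisfies each clause.
A satisfying assignment: A=0; B=0; C=1; D=0.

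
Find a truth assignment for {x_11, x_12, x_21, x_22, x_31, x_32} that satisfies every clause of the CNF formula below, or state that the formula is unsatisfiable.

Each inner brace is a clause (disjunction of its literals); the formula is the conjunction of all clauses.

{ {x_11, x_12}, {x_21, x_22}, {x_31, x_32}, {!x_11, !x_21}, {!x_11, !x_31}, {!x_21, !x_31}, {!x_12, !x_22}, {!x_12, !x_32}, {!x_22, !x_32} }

UNSATISFIABLE

Case x_11 = true:
The clause (!x_21) is unit, so x_21 = false.
The clause (x_22) is unit, so x_22 = true.
The clause (!x_31) is unit, so x_31 = false.
The clause (x_32) is unit, so x_32 = true.
Now (!x_32) is unsatisfied and unit — conflict.
Backtrack on x_11: now try x_11 = false.
The clause (x_12) is unit, so x_12 = true.
The clause (!x_22) is unit, so x_22 = false.
The clause (x_21) is unit, so x_21 = true.
The clause (!x_31) is unit, so x_31 = false.
The clause (x_32) is unit, so x_32 = true.
Now (!x_32) is unsatisfied and unit — conflict.
Either choice for x_11 ends in contradiction.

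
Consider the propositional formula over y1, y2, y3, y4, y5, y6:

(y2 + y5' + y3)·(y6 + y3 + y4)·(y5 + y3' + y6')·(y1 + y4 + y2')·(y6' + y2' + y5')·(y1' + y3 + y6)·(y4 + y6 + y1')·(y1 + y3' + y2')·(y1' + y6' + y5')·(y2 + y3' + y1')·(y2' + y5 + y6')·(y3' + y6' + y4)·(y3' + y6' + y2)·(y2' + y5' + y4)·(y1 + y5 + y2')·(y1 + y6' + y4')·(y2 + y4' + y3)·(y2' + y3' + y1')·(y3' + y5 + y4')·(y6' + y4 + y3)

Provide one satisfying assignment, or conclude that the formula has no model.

Branch on y2: set y2 = 0.
Branch on y5: set y5 = 1.
From the singleton clause (y3), y3 = 1.
From the singleton clause (y1'), y1 = 0.
From the singleton clause (y6'), y6 = 0.
Every clause is now satisfied; y4 is unconstrained.

y1=0; y2=0; y3=1; y4=0; y5=1; y6=0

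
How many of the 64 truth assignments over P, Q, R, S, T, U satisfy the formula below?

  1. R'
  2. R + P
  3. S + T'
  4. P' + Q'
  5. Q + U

3

There are 2^6 = 64 truth assignments over (P, Q, R, S, T, U).
Split on Q. With Q = 1, the clauses containing Q are satisfied and Q' drops from the rest; 0 of the 2^5 = 32 assignments to the other variables satisfy what remains.
With Q = 0, by the same count on the reduced clause set, 3 assignments work.
Total: 0 + 3 = 3.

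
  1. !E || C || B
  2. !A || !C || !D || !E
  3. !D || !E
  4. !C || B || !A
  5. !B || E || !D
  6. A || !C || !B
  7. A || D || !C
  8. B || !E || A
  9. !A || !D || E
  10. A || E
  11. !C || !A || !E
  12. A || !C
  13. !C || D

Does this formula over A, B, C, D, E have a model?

Satisfiable

Try D = false.
The clause (!C) is unit, so C = false.
Try E = false.
The clause (A) is unit, so A = true.
Every clause is now satisfied; B is unconstrained.
A satisfying assignment: A=true, B=false, C=false, D=false, E=false.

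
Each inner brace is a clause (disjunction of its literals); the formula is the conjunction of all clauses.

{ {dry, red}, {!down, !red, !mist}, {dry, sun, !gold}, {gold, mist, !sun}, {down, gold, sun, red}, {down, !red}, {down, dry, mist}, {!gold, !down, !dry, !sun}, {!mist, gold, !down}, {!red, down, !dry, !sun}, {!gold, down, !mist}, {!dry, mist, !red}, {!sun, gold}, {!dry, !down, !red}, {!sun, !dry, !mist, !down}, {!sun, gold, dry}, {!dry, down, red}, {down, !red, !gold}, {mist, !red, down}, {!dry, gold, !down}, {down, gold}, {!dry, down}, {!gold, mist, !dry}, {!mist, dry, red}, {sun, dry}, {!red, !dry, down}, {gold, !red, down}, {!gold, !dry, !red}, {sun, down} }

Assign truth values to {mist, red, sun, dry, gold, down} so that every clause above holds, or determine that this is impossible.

Case dry = false:
From the singleton clause (red), red = true.
From the singleton clause (down), down = true.
From the singleton clause (!mist), mist = false.
From the singleton clause (sun), sun = true.
From the singleton clause (gold), gold = true.
Every clause now holds.

mist: false, red: true, sun: true, dry: false, gold: true, down: true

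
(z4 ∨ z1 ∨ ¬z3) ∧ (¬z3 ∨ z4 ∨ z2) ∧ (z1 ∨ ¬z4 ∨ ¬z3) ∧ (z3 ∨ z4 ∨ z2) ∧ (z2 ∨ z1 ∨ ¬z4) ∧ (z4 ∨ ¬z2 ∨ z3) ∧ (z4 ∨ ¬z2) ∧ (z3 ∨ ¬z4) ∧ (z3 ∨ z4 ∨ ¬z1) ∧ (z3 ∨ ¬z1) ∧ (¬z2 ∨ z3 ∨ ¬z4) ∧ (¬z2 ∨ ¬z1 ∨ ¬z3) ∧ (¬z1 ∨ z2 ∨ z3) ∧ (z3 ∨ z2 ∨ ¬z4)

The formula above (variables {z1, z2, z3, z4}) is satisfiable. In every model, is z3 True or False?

True

Suppose z3 = False.
(¬z4) alone gives z4 = False.
(z2) alone gives z2 = True.
Now (¬z2) is unsatisfied and unit — conflict.
So every satisfying assignment has z3 = True.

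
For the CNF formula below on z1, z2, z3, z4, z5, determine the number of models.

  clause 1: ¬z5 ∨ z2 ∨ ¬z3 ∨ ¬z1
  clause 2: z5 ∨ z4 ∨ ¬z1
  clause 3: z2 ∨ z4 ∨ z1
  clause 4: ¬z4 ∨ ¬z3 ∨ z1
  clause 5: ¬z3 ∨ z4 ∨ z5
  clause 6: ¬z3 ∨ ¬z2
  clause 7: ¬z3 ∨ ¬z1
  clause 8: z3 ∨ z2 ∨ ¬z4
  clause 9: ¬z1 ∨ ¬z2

There are 2^5 = 32 truth assignments over (z1, z2, z3, z4, z5).
Split on z2. With z2 = True, the clauses containing z2 are satisfied and ¬z2 drops from the rest; 4 of the 2^4 = 16 assignments to the other variables satisfy what remains.
With z2 = False, by the same count on the reduced clause set, 1 assignment works.
(One model: z1=F, z2=T, z3=F, z4=F, z5=F.)
Total: 4 + 1 = 5.

5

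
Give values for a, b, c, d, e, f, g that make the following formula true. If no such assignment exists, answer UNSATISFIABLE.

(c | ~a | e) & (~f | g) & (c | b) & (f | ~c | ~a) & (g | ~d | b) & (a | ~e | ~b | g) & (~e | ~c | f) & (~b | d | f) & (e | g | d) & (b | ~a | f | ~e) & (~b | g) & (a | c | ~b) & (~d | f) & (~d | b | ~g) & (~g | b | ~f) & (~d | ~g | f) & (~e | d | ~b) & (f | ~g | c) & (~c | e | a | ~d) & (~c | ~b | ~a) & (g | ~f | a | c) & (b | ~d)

a=0,  b=1,  c=1,  d=1,  e=1,  f=1,  g=1

Case f = 1:
Unit clause (g) forces g = 1.
Unit clause (b) forces b = 1.
Case a = 0:
Unit clause (c) forces c = 1.
Case e = 1:
Unit clause (d) forces d = 1.
This assignment satisfies each clause.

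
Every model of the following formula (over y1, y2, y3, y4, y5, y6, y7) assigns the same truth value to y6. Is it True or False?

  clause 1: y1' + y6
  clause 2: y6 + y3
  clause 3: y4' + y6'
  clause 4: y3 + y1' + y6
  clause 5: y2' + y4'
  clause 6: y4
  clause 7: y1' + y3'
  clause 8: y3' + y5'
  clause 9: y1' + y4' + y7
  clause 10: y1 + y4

False

Suppose y6 = 1.
The clause (y4') is unit, so y4 = 0.
But (y4) is also a unit clause — contradiction.
So every satisfying assignment has y6 = False.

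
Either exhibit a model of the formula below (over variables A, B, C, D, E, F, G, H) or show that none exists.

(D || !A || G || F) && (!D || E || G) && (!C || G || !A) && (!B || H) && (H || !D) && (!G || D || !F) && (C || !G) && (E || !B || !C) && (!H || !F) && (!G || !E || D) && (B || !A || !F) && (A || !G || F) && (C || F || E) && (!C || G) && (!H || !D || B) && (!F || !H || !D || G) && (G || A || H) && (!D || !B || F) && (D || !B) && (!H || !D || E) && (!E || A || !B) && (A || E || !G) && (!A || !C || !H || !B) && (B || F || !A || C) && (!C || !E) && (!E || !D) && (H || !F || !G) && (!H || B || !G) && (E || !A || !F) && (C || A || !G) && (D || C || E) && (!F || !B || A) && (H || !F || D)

Suppose B = false.
Suppose H = false.
The clause (!D) is unit, so D = false.
The clause (!F) is unit, so F = false.
Suppose A = true.
The clause (G) is unit, so G = true.
The clause (C) is unit, so C = true.
The clause (!E) is unit, so E = false.
This assignment satisfies each clause.

A=true,  B=false,  C=true,  D=false,  E=false,  F=false,  G=true,  H=false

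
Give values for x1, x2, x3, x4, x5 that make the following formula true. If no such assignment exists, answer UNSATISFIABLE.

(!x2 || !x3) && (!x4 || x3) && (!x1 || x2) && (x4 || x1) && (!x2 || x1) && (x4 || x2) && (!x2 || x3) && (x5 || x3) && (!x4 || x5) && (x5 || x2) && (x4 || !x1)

x1: false, x2: false, x3: true, x4: true, x5: true

Branch on x2: set x2 = false.
(!x1) alone gives x1 = false.
(x4) alone gives x4 = true.
(x3) alone gives x3 = true.
(x5) alone gives x5 = true.
Every clause now holds.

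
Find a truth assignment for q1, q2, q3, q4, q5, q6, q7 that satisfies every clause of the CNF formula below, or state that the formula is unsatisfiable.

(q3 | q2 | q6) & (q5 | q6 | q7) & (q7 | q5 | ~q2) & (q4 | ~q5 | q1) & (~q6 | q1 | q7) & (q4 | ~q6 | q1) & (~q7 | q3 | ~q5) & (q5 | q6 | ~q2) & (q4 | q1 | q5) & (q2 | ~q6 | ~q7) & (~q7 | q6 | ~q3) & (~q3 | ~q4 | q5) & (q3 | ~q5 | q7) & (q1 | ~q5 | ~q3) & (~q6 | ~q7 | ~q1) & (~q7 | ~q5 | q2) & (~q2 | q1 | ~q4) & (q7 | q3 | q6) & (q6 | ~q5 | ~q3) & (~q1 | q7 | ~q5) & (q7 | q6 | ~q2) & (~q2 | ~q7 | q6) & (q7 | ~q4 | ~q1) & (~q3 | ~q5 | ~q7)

q1: 1, q2: 0, q3: 1, q4: 0, q5: 0, q6: 1, q7: 0

Suppose q3 = 1.
Suppose q7 = 0.
Suppose q5 = 0.
The clause (q6) is unit, so q6 = 1.
The clause (~q2) is unit, so q2 = 0.
The clause (q1) is unit, so q1 = 1.
The clause (~q4) is unit, so q4 = 0.
This assignment satisfies each clause.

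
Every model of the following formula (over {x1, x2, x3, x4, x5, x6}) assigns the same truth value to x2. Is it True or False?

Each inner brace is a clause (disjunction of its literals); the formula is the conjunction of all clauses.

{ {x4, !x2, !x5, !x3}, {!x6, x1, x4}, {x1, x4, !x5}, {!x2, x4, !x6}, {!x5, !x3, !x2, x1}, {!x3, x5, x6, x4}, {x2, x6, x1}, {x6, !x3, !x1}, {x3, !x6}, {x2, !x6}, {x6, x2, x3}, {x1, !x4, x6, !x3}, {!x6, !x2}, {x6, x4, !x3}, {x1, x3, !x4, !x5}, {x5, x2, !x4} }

Suppose x2 = false.
(!x6) alone gives x6 = false.
(x1) alone gives x1 = true.
(!x3) alone gives x3 = false.
But (x3) is also a unit clause — contradiction.
So every satisfying assignment has x2 = True.

True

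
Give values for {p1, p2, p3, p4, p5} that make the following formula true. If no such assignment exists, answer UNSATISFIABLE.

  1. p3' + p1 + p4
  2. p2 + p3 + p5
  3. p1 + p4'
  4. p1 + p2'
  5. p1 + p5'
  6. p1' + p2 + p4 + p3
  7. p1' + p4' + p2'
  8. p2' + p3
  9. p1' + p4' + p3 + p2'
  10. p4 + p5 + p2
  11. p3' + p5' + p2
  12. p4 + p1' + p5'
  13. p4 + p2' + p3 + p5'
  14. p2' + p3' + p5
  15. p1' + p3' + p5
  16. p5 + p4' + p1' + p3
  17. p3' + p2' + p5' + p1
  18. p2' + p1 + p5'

Branch on p1: set p1 = 1.
Branch on p4: set p4 = 1.
(p2') alone gives p2 = 0.
Branch on p3: set p3 = 0.
(p5) alone gives p5 = 1.
All clauses are satisfied.

p1=1; p2=0; p3=0; p4=1; p5=1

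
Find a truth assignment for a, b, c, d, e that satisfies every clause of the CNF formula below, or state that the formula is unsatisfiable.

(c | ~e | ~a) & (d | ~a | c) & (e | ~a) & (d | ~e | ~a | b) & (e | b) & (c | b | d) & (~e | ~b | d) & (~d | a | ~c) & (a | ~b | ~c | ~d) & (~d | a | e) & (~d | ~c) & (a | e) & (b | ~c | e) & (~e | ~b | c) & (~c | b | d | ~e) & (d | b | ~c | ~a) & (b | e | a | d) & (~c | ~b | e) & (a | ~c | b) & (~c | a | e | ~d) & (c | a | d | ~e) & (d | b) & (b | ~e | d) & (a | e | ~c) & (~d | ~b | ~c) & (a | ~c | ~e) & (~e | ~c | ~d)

a: 0; b: 0; c: 0; d: 1; e: 1

Branch on e: set e = 1.
Branch on c: set c = 0.
From the singleton clause (~a), a = 0.
From the singleton clause (~b), b = 0.
From the singleton clause (d), d = 1.
All clauses are satisfied.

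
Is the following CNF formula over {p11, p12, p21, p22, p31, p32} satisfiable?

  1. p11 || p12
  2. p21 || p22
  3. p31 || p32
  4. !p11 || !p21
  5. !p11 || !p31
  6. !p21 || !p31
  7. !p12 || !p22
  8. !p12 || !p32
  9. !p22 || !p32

Unsatisfiable

Branch on p11: set p11 = true.
The clause (!p21) is unit, so p21 = false.
The clause (p22) is unit, so p22 = true.
The clause (!p31) is unit, so p31 = false.
The clause (p32) is unit, so p32 = true.
Now (!p32) is unsatisfied and unit — conflict.
Backtrack on p11: now try p11 = false.
The clause (p12) is unit, so p12 = true.
The clause (!p22) is unit, so p22 = false.
The clause (p21) is unit, so p21 = true.
The clause (!p31) is unit, so p31 = false.
The clause (p32) is unit, so p32 = true.
Now (!p32) is unsatisfied and unit — conflict.
Both values of p11 lead to a conflict.
No assignment satisfies every clause.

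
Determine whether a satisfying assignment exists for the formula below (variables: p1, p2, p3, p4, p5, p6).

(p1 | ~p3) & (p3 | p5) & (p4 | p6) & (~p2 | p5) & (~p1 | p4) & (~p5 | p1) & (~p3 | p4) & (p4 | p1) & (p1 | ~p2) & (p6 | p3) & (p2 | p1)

Yes

Try p1 = 1.
(p4) alone gives p4 = 1.
Try p3 = 1.
Try p2 = 0.
No clause remains; p5, p6 are free.
A satisfying assignment: p1=1, p2=0, p3=1, p4=1, p5=0, p6=1.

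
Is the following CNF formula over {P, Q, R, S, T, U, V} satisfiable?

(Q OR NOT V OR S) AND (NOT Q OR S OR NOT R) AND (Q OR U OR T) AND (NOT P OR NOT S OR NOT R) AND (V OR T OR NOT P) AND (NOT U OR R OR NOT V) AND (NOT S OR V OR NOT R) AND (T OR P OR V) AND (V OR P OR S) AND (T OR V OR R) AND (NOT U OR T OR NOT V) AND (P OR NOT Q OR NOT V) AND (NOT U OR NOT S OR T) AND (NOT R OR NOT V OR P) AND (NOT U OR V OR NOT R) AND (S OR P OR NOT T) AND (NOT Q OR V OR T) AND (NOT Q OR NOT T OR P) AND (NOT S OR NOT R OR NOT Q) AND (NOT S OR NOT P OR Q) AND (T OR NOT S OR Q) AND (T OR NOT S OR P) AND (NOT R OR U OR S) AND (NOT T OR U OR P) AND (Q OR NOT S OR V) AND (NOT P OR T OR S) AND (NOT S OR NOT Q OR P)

Yes

Case Q = false:
Case V = false:
(NOT S) alone gives S = false.
(P) alone gives P = true.
(T) alone gives T = true.
Case U = true:
(NOT R) alone gives R = false.
All clauses are satisfied.
A satisfying assignment: P=true; Q=false; R=false; S=false; T=true; U=true; V=false.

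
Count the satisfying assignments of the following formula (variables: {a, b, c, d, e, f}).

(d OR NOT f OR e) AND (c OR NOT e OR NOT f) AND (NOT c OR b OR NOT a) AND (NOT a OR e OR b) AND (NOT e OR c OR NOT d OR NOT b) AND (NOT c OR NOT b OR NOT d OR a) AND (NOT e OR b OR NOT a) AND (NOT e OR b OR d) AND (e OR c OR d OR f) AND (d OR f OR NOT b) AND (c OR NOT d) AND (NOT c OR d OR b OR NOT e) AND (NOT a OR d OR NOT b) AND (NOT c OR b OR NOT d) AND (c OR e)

6

There are 2^6 = 64 truth assignments over (a, b, c, d, e, f).
Split on a. With a = true, the clauses containing a are satisfied and NOT a drops from the rest; 4 of the 2^5 = 32 assignments to the other variables satisfy what remains.
With a = false, by the same count on the reduced clause set, 2 assignments work.
(One model: a=F, b=F, c=T, d=F, e=F, f=F.)
Total: 4 + 2 = 6.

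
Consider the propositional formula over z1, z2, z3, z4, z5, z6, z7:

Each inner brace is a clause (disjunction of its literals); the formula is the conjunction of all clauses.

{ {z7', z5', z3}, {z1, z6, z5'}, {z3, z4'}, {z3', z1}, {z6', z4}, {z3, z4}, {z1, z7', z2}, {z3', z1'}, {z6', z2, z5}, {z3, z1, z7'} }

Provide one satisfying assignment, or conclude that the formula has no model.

UNSATISFIABLE

Try z3 = 1.
Unit clause (z1) forces z1 = 1.
That conflicts with the unit clause (z1').
Backtrack on z3: now try z3 = 0.
Unit clause (z4') forces z4 = 0.
That conflicts with the unit clause (z4).
Either choice for z3 ends in contradiction.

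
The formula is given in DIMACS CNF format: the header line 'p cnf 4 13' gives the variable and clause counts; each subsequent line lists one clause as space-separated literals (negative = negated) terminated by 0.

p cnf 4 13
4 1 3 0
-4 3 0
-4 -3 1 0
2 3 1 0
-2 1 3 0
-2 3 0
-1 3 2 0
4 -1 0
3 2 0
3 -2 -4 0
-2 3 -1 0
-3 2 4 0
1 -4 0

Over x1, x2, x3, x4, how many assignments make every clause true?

3

There are 2^4 = 16 truth assignments over (x1, x2, x3, x4).
Check each against the 13 clauses (columns in the order x1, x2, x3, x4):
  F F F F  ✗ fails (x4 ∨ x1 ∨ x3)
  F F F T  ✗ fails (¬x4 ∨ x3)
  F F T F  ✗ fails (¬x3 ∨ x2 ∨ x4)
  F F T T  ✗ fails (¬x4 ∨ ¬x3 ∨ x1)
  F T F F  ✗ fails (x4 ∨ x1 ∨ x3)
  F T F T  ✗ fails (¬x4 ∨ x3)
  F T T F  ✓ satisfies all
  F T T T  ✗ fails (¬x4 ∨ ¬x3 ∨ x1)
  T F F F  ✗ fails (¬x1 ∨ x3 ∨ x2)
  T F F T  ✗ fails (¬x4 ∨ x3)
  T F T F  ✗ fails (x4 ∨ ¬x1)
  T F T T  ✓ satisfies all
  T T F F  ✗ fails (¬x2 ∨ x3)
  T T F T  ✗ fails (¬x4 ∨ x3)
  T T T F  ✗ fails (x4 ∨ ¬x1)
  T T T T  ✓ satisfies all
3 of the 16 rows are models.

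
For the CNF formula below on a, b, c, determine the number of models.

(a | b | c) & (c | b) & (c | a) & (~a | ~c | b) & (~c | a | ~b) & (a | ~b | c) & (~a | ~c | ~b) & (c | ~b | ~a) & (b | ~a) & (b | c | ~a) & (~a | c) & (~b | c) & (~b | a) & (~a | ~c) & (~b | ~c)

There are 2^3 = 8 truth assignments over (a, b, c).
Check each against the 15 clauses (columns in the order a, b, c):
  F F F  ✗ fails (a | b | c)
  F F T  ✓ satisfies all
  F T F  ✗ fails (c | a)
  F T T  ✗ fails (~c | a | ~b)
  T F F  ✗ fails (c | b)
  T F T  ✗ fails (~a | ~c | b)
  T T F  ✗ fails (c | ~b | ~a)
  T T T  ✗ fails (~a | ~c | ~b)
1 of the 8 rows is a model.

1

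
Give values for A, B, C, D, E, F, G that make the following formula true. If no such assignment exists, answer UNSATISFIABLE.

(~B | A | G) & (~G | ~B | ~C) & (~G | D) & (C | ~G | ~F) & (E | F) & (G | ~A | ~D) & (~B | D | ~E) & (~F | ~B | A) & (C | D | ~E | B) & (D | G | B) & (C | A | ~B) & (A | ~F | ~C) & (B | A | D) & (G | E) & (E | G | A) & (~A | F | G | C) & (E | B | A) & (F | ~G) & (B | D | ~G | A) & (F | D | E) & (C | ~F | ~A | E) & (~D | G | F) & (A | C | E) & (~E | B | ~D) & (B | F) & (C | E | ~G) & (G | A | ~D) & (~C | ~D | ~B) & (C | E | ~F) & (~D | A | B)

Try G = 1.
From the singleton clause (D), D = 1.
From the singleton clause (F), F = 1.
From the singleton clause (C), C = 1.
From the singleton clause (~B), B = 0.
From the singleton clause (A), A = 1.
From the singleton clause (~E), E = 0.
This assignment satisfies each clause.

A=1, B=0, C=1, D=1, E=0, F=1, G=1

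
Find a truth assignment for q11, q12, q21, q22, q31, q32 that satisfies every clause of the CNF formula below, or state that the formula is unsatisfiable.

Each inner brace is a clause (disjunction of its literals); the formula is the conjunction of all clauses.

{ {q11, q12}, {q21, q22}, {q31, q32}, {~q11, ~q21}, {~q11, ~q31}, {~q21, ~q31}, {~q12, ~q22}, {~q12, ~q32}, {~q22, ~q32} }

UNSATISFIABLE

Case q11 = 1:
The clause (~q21) is unit, so q21 = 0.
The clause (q22) is unit, so q22 = 1.
The clause (~q31) is unit, so q31 = 0.
The clause (q32) is unit, so q32 = 1.
That conflicts with the unit clause (~q32).
Undo q11 and try q11 = 0.
The clause (q12) is unit, so q12 = 1.
The clause (~q22) is unit, so q22 = 0.
The clause (q21) is unit, so q21 = 1.
The clause (~q31) is unit, so q31 = 0.
The clause (q32) is unit, so q32 = 1.
That conflicts with the unit clause (~q32).
Neither q11 = 1 nor q11 = 0 works.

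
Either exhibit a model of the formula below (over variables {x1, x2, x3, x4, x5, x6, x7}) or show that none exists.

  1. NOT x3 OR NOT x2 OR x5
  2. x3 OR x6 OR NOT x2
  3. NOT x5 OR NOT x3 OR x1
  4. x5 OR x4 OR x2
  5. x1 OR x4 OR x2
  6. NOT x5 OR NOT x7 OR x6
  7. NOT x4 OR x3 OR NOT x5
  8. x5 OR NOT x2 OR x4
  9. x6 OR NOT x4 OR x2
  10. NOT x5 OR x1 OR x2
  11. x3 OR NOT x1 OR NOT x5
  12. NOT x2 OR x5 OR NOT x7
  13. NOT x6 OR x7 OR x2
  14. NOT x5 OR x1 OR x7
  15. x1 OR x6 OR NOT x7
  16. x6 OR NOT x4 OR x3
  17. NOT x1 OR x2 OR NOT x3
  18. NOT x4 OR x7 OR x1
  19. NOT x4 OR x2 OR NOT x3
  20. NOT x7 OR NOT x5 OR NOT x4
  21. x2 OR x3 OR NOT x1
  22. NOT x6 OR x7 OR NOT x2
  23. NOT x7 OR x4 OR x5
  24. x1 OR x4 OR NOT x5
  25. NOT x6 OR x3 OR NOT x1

Case x3 = true:
Case x2 = true:
Unit clause (x5) forces x5 = true.
Unit clause (x1) forces x1 = true.
Case x7 = true:
Unit clause (x6) forces x6 = true.
Unit clause (NOT x4) forces x4 = false.
This assignment satisfies each clause.

x1: true; x2: true; x3: true; x4: false; x5: true; x6: true; x7: true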